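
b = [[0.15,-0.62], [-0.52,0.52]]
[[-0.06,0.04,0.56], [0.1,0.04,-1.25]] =b @ [[-0.14, -0.17, 1.99], [0.06, -0.10, -0.42]]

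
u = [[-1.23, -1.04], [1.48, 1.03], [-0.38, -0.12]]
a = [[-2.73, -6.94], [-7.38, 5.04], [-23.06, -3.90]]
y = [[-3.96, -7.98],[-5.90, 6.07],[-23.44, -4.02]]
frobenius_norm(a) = 26.12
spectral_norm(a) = 24.57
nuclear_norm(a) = 33.45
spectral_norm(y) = 24.82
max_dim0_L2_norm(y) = 24.49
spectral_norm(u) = 2.44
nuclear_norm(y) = 34.85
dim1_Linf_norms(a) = [6.94, 7.38, 23.06]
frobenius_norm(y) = 26.77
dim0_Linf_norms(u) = [1.48, 1.04]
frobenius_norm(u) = 2.45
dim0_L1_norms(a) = [33.17, 15.88]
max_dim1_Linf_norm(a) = 23.06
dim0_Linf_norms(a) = [23.06, 6.94]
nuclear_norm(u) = 2.62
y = u + a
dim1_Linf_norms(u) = [1.23, 1.48, 0.38]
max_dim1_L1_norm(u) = 2.51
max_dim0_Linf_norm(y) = 23.44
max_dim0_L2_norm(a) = 24.37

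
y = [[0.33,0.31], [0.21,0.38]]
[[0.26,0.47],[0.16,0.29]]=y@[[0.82, 1.47], [-0.03, -0.06]]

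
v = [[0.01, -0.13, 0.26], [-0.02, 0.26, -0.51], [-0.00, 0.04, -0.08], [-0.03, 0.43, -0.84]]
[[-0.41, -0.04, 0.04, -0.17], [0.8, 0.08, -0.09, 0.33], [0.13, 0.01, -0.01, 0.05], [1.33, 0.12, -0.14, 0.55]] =v @ [[0.31, -0.34, -0.26, -1.27],[0.33, -0.95, -0.74, 0.50],[-1.42, -0.62, -0.20, -0.35]]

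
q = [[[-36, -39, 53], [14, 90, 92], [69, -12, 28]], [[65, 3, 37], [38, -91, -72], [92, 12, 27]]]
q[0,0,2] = 53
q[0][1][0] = 14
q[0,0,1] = -39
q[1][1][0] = 38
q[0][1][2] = 92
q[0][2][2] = 28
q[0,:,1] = [-39, 90, -12]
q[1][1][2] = -72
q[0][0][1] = -39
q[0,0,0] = -36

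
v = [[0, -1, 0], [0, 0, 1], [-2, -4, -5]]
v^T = [[0, 0, -2], [-1, 0, -4], [0, 1, -5]]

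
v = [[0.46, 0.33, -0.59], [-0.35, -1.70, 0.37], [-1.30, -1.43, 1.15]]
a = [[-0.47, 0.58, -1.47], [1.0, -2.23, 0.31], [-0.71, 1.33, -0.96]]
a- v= [[-0.93, 0.25, -0.88], [1.35, -0.53, -0.06], [0.59, 2.76, -2.11]]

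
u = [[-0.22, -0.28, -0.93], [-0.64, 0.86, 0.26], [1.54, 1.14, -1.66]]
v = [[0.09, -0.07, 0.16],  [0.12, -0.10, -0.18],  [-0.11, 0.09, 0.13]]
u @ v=[[0.05, -0.04, -0.11],[0.02, -0.02, -0.22],[0.46, -0.37, -0.17]]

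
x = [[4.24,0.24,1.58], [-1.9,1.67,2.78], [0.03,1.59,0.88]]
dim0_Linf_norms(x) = [4.24, 1.67, 2.78]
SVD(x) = [[-0.92, -0.36, -0.15], [0.39, -0.84, -0.38], [0.01, -0.41, 0.91]] @ diag([4.680137179648136, 3.8982467927718694, 0.9285945952454288]) @ [[-0.99, 0.1, -0.07], [0.01, -0.55, -0.84], [0.12, 0.83, -0.54]]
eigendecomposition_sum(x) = [[(2.14-0.4j), (0.16-1.25j), 0.72-1.60j], [-0.87+2.16j, (1.04+0.87j), 1.03+1.58j], [(-0.05+1.15j), 0.63+0.23j, (0.74+0.56j)]] + [[2.14+0.40j, (0.16+1.25j), (0.72+1.6j)],[(-0.87-2.16j), 1.04-0.87j, 1.03-1.58j],[-0.05-1.15j, 0.63-0.23j, 0.74-0.56j]] + [[(-0.03-0j), -0.08+0.00j, (0.15-0j)], [(-0.15-0j), -0.41+0.00j, (0.72-0j)], [0.13+0.00j, (0.34-0j), -0.60+0.00j]]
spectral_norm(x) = 4.68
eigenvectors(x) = [[(-0.35-0.54j), -0.35+0.54j, (-0.15+0j)], [(0.69+0j), (0.69-0j), -0.76+0.00j], [0.32-0.11j, 0.32+0.11j, (0.63+0j)]]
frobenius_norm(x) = 6.16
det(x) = -16.94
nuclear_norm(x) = 9.51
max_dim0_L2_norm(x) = 4.65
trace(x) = 6.79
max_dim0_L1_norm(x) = 6.17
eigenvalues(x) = [(3.91+1.03j), (3.91-1.03j), (-1.03+0j)]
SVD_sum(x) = [[4.27, -0.42, 0.32], [-1.83, 0.18, -0.14], [-0.06, 0.01, -0.00]] + [[-0.01, 0.78, 1.19],  [-0.03, 1.79, 2.72],  [-0.01, 0.88, 1.34]] + [[-0.02, -0.12, 0.08], [-0.04, -0.3, 0.19], [0.1, 0.70, -0.46]]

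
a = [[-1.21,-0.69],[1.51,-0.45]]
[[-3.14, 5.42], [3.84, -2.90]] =a@[[2.56,-2.8], [0.06,-2.94]]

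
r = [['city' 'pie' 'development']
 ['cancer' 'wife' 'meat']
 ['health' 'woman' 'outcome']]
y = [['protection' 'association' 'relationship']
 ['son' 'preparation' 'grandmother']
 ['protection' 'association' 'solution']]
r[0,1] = 'pie'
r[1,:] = ['cancer', 'wife', 'meat']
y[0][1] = 'association'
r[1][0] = 'cancer'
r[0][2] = 'development'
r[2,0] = 'health'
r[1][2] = 'meat'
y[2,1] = 'association'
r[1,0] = 'cancer'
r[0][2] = 'development'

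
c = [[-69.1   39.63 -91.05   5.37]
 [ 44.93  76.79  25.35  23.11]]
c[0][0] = -69.1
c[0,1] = 39.63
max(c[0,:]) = 39.63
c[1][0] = 44.93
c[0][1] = 39.63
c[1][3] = 23.11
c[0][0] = -69.1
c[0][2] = -91.05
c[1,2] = 25.35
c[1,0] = 44.93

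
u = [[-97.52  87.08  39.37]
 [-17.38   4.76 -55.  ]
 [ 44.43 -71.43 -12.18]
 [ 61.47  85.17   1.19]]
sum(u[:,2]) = -26.62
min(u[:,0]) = -97.52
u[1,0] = -17.38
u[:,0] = [-97.52, -17.38, 44.43, 61.47]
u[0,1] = 87.08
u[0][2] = 39.37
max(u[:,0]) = 61.47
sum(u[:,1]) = 105.58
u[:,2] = [39.37, -55.0, -12.18, 1.19]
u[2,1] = -71.43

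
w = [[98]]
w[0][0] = 98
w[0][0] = 98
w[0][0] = 98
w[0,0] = 98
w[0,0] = 98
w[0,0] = 98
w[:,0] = [98]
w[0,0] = 98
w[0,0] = 98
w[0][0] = 98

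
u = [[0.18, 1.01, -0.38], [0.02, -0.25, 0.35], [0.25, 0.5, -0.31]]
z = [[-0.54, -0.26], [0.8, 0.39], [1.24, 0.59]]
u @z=[[0.24, 0.12], [0.22, 0.1], [-0.12, -0.05]]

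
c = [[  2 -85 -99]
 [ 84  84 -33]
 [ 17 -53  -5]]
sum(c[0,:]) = -182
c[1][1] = 84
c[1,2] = -33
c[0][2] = -99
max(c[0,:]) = 2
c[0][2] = -99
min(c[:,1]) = -85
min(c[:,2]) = -99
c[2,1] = -53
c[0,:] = [2, -85, -99]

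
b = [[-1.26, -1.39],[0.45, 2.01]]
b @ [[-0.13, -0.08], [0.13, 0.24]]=[[-0.02, -0.23], [0.20, 0.45]]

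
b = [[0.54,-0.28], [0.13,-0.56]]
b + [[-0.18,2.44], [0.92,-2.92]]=[[0.36, 2.16], [1.05, -3.48]]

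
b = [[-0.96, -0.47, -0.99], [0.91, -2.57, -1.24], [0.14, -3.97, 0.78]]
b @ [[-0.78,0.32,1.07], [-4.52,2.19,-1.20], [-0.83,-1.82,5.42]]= [[3.69, 0.47, -5.83], [11.94, -3.08, -2.66], [17.19, -10.07, 9.14]]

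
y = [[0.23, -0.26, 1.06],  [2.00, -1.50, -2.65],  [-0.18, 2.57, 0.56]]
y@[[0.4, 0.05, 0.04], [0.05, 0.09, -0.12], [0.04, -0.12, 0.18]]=[[0.12, -0.14, 0.23], [0.62, 0.28, -0.22], [0.08, 0.16, -0.21]]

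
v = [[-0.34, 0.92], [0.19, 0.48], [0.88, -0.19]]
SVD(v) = [[-0.78, -0.38], [-0.22, -0.57], [0.58, -0.73]] @ diag([1.1913694749854875, 0.7871713752880017]) @ [[0.62, -0.79], [-0.79, -0.62]]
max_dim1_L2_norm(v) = 0.98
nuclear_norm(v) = 1.98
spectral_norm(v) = 1.19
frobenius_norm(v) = 1.43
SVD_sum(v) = [[-0.58, 0.73], [-0.16, 0.20], [0.43, -0.55]] + [[0.24, 0.19], [0.35, 0.28], [0.45, 0.36]]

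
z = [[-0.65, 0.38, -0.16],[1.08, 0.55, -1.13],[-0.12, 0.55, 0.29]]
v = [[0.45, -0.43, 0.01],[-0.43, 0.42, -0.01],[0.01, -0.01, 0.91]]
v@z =[[-0.76,-0.06,0.42], [0.73,0.06,-0.41], [-0.13,0.50,0.27]]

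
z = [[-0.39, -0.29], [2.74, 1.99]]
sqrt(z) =[[-0.19, -0.21],[2.0, 1.55]]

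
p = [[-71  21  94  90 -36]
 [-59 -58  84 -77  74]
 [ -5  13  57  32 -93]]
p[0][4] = -36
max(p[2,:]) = 57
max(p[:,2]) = 94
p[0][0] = -71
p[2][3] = 32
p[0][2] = 94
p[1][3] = -77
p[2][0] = -5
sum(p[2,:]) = 4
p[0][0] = -71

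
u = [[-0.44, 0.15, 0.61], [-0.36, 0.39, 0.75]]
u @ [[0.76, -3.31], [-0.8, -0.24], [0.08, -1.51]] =[[-0.41, 0.5], [-0.53, -0.03]]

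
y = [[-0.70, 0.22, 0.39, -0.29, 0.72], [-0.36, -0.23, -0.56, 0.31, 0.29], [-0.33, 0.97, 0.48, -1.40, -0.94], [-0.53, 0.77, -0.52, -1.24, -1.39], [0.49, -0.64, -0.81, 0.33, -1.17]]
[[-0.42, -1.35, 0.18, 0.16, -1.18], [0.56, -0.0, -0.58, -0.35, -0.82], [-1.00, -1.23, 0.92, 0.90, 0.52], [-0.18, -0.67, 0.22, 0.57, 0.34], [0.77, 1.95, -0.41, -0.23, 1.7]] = y @ [[-0.11, 0.63, 0.19, -0.12, 0.49],[0.06, -0.84, -0.18, 0.05, -0.92],[-0.67, -0.10, 0.65, 0.41, 0.88],[0.62, 0.59, -0.55, -0.28, 0.07],[-0.1, -0.71, -0.08, -0.24, -1.33]]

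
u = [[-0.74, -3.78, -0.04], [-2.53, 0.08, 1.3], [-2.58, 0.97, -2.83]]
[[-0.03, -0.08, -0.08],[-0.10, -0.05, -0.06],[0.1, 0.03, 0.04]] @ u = [[0.43, 0.03, 0.12], [0.36, 0.32, 0.11], [-0.25, -0.34, -0.08]]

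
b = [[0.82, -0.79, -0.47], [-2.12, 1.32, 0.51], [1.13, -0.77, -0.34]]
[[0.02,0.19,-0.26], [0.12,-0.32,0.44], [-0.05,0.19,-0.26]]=b @ [[-0.17, 0.06, -0.03], [-0.15, -0.07, 0.26], [-0.09, -0.19, 0.07]]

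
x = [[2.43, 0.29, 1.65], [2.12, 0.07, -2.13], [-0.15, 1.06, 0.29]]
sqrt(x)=[[1.6, -0.02, 0.61], [0.74, 0.89, -1.32], [-0.21, 0.54, 1.06]]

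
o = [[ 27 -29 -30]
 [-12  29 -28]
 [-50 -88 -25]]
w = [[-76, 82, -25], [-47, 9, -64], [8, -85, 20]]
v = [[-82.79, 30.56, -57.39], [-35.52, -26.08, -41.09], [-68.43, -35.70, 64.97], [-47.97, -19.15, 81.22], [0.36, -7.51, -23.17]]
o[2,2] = -25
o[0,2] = -30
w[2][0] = 8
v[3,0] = -47.97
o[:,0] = [27, -12, -50]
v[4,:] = [0.36, -7.51, -23.17]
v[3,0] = -47.97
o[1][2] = -28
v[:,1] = [30.56, -26.08, -35.7, -19.15, -7.51]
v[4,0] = 0.36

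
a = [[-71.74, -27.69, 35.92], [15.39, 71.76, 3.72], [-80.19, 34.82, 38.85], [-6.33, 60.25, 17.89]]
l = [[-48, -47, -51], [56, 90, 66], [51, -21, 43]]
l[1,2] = 66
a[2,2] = 38.85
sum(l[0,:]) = -146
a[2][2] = 38.85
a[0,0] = -71.74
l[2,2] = 43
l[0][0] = -48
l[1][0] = 56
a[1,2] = 3.72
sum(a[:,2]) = 96.38000000000001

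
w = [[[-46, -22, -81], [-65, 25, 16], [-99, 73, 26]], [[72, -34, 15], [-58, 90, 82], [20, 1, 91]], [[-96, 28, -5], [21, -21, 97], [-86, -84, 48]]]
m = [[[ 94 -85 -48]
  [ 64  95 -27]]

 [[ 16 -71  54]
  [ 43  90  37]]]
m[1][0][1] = -71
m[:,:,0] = [[94, 64], [16, 43]]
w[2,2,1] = -84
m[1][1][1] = 90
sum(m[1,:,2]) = 91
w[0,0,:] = [-46, -22, -81]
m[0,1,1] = 95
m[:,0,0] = [94, 16]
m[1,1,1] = 90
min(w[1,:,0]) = -58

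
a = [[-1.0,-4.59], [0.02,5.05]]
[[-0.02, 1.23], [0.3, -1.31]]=a @ [[-0.26,-0.04],[0.06,-0.26]]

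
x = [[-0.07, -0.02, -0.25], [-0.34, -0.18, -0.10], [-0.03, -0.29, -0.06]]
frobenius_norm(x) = 0.56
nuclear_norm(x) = 0.90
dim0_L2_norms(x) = [0.35, 0.34, 0.28]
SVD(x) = [[-0.35, 0.67, 0.66], [-0.81, 0.15, -0.57], [-0.48, -0.73, 0.49]] @ diag([0.4700928505442903, 0.23263610529214265, 0.19822500947571373]) @ [[0.67, 0.62, 0.42], [-0.32, 0.74, -0.59], [0.67, -0.26, -0.69]]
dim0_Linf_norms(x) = [0.34, 0.29, 0.25]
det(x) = -0.02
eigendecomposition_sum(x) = [[-0.11+0.00j,(-0.11-0j),-0.10+0.00j], [-0.19+0.00j,-0.20-0.00j,(-0.18+0j)], [(-0.15+0j),-0.16-0.00j,(-0.14+0j)]] + [[(0.02+0.08j),(0.05-0.05j),(-0.08-0j)], [(-0.07-0.03j),0.01+0.06j,0.04-0.06j], [(0.06-0.06j),-0.07-0.02j,(0.04+0.07j)]] + [[(0.02-0.08j), 0.05+0.05j, (-0.08+0j)],[-0.07+0.03j, (0.01-0.06j), 0.04+0.06j],[(0.06+0.06j), (-0.07+0.02j), (0.04-0.07j)]]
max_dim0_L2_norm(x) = 0.35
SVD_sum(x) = [[-0.11, -0.10, -0.07],[-0.25, -0.23, -0.16],[-0.15, -0.14, -0.09]] + [[-0.05, 0.11, -0.09], [-0.01, 0.03, -0.02], [0.05, -0.13, 0.10]] + [[0.09, -0.03, -0.09], [-0.08, 0.03, 0.08], [0.07, -0.03, -0.07]]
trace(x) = -0.31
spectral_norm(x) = 0.47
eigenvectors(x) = [[(-0.41+0j), (-0.3+0.5j), -0.30-0.50j], [-0.72+0.00j, (-0.24-0.48j), (-0.24+0.48j)], [(-0.56+0j), (0.6+0j), 0.60-0.00j]]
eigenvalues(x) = [(-0.45+0j), (0.07+0.21j), (0.07-0.21j)]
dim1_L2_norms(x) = [0.26, 0.4, 0.3]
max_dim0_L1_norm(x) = 0.49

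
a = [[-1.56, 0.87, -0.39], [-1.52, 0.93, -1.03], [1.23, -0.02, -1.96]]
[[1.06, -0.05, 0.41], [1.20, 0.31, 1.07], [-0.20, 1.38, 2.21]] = a @ [[-0.53, 0.30, 0.26], [0.17, 0.25, 0.50], [-0.23, -0.52, -0.97]]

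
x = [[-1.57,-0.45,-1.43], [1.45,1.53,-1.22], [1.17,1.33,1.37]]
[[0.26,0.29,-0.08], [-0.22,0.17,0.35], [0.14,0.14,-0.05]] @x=[[-0.08, 0.22, -0.84], [1.0, 0.82, 0.59], [-0.08, 0.08, -0.44]]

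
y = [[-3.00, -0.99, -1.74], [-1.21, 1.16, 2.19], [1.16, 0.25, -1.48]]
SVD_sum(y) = [[-2.64, -1.19, -2.08], [0.57, 0.26, 0.45], [0.06, 0.03, 0.05]] + [[-0.35, 0.11, 0.38], [-1.73, 0.52, 1.89], [1.18, -0.36, -1.29]] + [[-0.01, 0.09, -0.04], [-0.05, 0.38, -0.15], [-0.08, 0.58, -0.23]]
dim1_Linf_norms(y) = [3.0, 2.19, 1.48]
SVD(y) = [[-0.98, -0.16, 0.13], [0.21, -0.81, 0.54], [0.02, 0.56, 0.83]] @ diag([3.649635899609875, 3.21140762577432, 0.7609328888918941]) @ [[0.74,0.33,0.58], [0.66,-0.2,-0.72], [-0.12,0.92,-0.37]]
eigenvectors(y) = [[(-0.37+0.43j), -0.37-0.43j, (-0.22+0j)], [(-0.53+0.03j), -0.53-0.03j, 0.98+0.00j], [(0.63+0j), (0.63-0j), (-0+0j)]]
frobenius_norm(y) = 4.92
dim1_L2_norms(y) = [3.61, 2.76, 1.9]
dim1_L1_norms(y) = [5.73, 4.56, 2.89]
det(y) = 8.92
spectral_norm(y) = 3.65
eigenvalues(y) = [(-2.37+0.8j), (-2.37-0.8j), (1.42+0j)]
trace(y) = -3.32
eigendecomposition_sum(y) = [[-1.51-0.62j, -0.34-0.14j, -0.75-1.52j], [-0.56-1.40j, (-0.12-0.32j), 0.54-1.48j], [0.58+1.72j, 0.13+0.39j, (-0.74+1.73j)]] + [[-1.51+0.62j, (-0.34+0.14j), (-0.75+1.52j)], [(-0.56+1.4j), (-0.12+0.32j), 0.54+1.48j], [0.58-1.72j, (0.13-0.39j), -0.74-1.73j]] + [[(0.02+0j), -0.31+0.00j, (-0.25+0j)], [-0.09-0.00j, 1.41-0.00j, 1.12-0.00j], [0j, (-0+0j), -0.00+0.00j]]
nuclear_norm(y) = 7.62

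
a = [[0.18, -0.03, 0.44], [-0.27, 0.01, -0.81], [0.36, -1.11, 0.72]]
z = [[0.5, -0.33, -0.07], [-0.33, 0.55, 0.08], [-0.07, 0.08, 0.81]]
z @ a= [[0.15, 0.06, 0.44], [-0.18, -0.07, -0.53], [0.26, -0.9, 0.49]]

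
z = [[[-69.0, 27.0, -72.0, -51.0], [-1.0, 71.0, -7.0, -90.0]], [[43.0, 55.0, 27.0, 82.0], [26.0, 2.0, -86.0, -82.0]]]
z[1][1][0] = 26.0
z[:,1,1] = [71.0, 2.0]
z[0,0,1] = 27.0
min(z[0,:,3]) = -90.0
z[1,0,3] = 82.0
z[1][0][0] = 43.0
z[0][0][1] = 27.0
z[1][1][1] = 2.0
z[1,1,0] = 26.0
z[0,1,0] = -1.0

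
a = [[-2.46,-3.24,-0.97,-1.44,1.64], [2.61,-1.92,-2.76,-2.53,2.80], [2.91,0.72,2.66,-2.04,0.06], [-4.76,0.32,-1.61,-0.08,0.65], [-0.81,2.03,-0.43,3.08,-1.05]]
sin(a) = [[-10.72, -0.03, 2.97, 9.59, -5.59], [9.54, -12.4, -4.23, -3.33, 6.42], [7.94, 1.27, -2.25, -7.04, 4.04], [-5.24, 8.96, 3.56, 1.88, -4.19], [-0.91, 1.53, 1.17, 0.08, -0.27]]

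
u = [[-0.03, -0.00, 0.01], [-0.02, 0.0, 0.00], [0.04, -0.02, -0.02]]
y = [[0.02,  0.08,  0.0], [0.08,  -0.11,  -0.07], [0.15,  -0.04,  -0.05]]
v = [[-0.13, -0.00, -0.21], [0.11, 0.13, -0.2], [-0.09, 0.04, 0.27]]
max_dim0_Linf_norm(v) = 0.27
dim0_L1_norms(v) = [0.33, 0.17, 0.68]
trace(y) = -0.14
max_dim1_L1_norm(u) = 0.08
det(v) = -0.01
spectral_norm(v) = 0.40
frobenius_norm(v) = 0.46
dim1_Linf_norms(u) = [0.03, 0.02, 0.04]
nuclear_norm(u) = 0.08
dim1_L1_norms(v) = [0.34, 0.44, 0.4]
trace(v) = 0.27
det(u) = 0.00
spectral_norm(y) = 0.21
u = v @ y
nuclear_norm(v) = 0.71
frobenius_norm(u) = 0.06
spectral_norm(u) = 0.06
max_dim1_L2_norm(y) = 0.16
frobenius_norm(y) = 0.24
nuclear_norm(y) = 0.34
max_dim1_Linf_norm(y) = 0.15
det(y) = -0.00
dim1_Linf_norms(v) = [0.21, 0.2, 0.27]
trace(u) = -0.05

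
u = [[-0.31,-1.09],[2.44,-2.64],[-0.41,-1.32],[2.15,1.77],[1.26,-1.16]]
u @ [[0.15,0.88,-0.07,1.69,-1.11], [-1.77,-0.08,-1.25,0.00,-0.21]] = [[1.88, -0.19, 1.38, -0.52, 0.57], [5.04, 2.36, 3.13, 4.12, -2.15], [2.27, -0.26, 1.68, -0.69, 0.73], [-2.81, 1.75, -2.36, 3.63, -2.76], [2.24, 1.20, 1.36, 2.13, -1.16]]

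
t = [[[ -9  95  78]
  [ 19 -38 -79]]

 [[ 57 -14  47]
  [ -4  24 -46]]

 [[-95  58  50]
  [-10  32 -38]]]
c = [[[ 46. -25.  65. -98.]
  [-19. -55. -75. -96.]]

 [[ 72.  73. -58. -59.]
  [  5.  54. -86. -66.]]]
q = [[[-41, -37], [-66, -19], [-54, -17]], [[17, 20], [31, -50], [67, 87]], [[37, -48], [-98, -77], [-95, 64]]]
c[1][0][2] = -58.0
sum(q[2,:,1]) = -61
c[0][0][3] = -98.0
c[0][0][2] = 65.0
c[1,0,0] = 72.0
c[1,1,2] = -86.0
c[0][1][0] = -19.0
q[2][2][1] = 64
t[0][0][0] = -9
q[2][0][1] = -48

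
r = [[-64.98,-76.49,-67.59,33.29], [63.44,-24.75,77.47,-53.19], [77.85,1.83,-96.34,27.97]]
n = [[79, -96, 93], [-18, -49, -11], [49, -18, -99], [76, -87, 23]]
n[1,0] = -18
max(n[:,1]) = -18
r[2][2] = -96.34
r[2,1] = 1.83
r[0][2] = -67.59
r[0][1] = -76.49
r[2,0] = 77.85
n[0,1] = -96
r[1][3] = -53.19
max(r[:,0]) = 77.85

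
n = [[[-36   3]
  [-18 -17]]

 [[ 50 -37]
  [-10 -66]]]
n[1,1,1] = -66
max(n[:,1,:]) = -10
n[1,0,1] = -37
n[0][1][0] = -18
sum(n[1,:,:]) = -63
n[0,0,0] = -36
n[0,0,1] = 3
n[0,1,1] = -17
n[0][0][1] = 3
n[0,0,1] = 3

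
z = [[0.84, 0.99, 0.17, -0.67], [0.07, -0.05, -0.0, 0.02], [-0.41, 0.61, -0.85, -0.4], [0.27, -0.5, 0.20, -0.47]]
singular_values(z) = [1.53, 1.2, 0.63, 0.06]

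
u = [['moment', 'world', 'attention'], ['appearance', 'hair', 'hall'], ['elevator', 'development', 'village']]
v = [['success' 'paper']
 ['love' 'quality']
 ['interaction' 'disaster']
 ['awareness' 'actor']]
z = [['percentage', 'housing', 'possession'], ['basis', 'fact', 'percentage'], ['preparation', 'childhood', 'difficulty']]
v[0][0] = 'success'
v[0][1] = 'paper'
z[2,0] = 'preparation'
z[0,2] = 'possession'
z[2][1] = 'childhood'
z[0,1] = 'housing'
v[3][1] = 'actor'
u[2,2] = 'village'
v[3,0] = 'awareness'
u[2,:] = ['elevator', 'development', 'village']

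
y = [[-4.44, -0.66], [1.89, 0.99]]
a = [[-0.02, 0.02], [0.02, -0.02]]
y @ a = [[0.08, -0.08], [-0.02, 0.02]]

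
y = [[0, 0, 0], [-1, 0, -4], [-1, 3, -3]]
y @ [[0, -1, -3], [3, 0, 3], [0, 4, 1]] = [[0, 0, 0], [0, -15, -1], [9, -11, 9]]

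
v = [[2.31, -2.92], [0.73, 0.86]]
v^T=[[2.31, 0.73], [-2.92, 0.86]]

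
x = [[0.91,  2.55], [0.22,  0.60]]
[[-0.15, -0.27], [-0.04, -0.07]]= x @ [[-0.22, -0.41], [0.02, 0.04]]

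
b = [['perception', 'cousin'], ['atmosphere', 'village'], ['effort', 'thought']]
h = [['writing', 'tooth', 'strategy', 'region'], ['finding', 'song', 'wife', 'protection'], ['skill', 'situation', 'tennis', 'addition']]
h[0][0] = 'writing'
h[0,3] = 'region'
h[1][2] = 'wife'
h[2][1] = 'situation'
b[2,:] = ['effort', 'thought']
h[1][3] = 'protection'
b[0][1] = 'cousin'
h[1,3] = 'protection'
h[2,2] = 'tennis'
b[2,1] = 'thought'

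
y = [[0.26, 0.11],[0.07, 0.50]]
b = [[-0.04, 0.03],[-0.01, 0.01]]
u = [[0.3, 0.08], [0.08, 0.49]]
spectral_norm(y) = 0.53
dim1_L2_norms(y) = [0.28, 0.5]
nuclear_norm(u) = 0.79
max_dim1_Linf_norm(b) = 0.04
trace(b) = -0.03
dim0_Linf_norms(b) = [0.04, 0.03]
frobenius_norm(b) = 0.05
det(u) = 0.14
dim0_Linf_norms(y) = [0.26, 0.5]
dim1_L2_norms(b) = [0.05, 0.01]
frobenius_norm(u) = 0.59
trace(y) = 0.76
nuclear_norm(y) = 0.76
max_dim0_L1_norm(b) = 0.05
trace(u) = 0.79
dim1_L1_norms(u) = [0.38, 0.57]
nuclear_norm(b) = 0.05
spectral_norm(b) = 0.05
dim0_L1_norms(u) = [0.38, 0.57]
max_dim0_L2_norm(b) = 0.04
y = b + u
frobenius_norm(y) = 0.58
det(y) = 0.12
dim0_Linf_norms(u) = [0.3, 0.49]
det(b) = -0.00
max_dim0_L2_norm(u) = 0.5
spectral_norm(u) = 0.52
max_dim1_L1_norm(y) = 0.57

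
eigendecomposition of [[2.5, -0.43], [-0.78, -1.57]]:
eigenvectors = [[0.98,0.1],[-0.18,0.99]]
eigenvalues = [2.58, -1.65]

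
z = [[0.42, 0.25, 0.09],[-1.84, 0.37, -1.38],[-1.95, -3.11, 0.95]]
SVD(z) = [[-0.11, 0.11, 0.99],[0.13, -0.98, 0.13],[0.99, 0.14, 0.09]] @ diag([3.833276217519528, 2.3145146526355544, 0.00391955794663631]) @ [[-0.58, -0.79, 0.2], [0.68, -0.34, 0.65], [-0.45, 0.51, 0.74]]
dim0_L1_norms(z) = [4.21, 3.73, 2.42]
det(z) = 0.03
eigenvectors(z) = [[0.16, -0.45, -0.02], [-0.59, 0.51, -0.49], [-0.79, 0.74, 0.87]]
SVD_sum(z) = [[0.24,0.34,-0.08],  [-0.29,-0.39,0.10],  [-2.17,-3.0,0.74]] + [[0.18, -0.09, 0.17], [-1.55, 0.76, -1.48], [0.22, -0.11, 0.21]] + [[-0.0, 0.00, 0.00], [-0.00, 0.0, 0.00], [-0.00, 0.00, 0.00]]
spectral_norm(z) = 3.83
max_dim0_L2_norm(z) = 3.14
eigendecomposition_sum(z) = [[0.44,0.21,0.13], [-1.7,-0.79,-0.48], [-2.27,-1.06,-0.65]] + [[-0.02, -0.0, -0.00],[0.02, 0.0, 0.0],[0.03, 0.0, 0.00]] + [[-0.01,0.05,-0.03], [-0.16,1.16,-0.9], [0.29,-2.06,1.59]]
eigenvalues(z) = [-0.99, -0.01, 2.75]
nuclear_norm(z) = 6.15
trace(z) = 1.74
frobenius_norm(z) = 4.48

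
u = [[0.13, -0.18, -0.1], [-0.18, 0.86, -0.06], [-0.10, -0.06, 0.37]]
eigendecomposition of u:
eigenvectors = [[-0.22, 0.92, -0.34],[0.97, 0.23, -0.01],[-0.07, 0.33, 0.94]]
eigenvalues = [0.9, 0.05, 0.41]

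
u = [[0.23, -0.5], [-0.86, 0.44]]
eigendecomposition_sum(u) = [[-0.19, -0.12], [-0.21, -0.14]] + [[0.42, -0.38], [-0.65, 0.58]]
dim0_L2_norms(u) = [0.89, 0.67]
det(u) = -0.33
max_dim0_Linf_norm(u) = 0.86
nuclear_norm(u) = 1.38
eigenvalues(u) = [-0.33, 1.0]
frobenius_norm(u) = 1.11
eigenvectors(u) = [[-0.67, 0.55], [-0.75, -0.84]]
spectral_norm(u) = 1.07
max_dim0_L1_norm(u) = 1.09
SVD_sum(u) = [[0.39, -0.28], [-0.78, 0.55]] + [[-0.16, -0.22], [-0.08, -0.11]]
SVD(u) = [[-0.45, 0.9], [0.90, 0.45]] @ diag([1.0683548011570716, 0.30776292636481456]) @ [[-0.82, 0.58], [-0.58, -0.82]]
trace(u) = 0.67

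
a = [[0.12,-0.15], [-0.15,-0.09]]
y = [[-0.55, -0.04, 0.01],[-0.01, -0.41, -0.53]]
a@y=[[-0.06, 0.06, 0.08], [0.08, 0.04, 0.05]]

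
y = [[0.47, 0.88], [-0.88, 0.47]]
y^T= [[0.47, -0.88],[0.88, 0.47]]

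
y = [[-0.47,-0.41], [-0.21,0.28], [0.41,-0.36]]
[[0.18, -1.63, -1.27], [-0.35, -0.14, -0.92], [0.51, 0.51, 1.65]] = y @ [[0.43, 2.36, 3.36], [-0.94, 1.27, -0.75]]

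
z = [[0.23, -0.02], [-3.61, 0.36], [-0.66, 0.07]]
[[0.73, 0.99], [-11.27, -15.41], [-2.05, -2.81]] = z @ [[3.42, 4.43], [2.98, 1.61]]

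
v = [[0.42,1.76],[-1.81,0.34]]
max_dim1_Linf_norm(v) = 1.81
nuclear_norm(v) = 3.65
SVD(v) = [[-0.57, 0.82], [0.82, 0.57]] @ diag([1.872169905660283, 1.777830094339717]) @ [[-0.92, -0.39],  [-0.39, 0.92]]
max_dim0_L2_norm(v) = 1.86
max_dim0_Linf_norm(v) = 1.81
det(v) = 3.33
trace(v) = 0.76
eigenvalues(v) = [(0.38+1.78j), (0.38-1.78j)]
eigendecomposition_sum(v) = [[(0.21+0.89j), 0.88-0.19j], [(-0.91+0.19j), (0.17+0.9j)]] + [[0.21-0.89j,(0.88+0.19j)],[(-0.91-0.19j),(0.17-0.9j)]]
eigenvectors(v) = [[(-0.02-0.7j), (-0.02+0.7j)], [0.71+0.00j, 0.71-0.00j]]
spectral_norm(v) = 1.87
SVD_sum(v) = [[0.99,0.42], [-1.41,-0.60]] + [[-0.57,1.34],  [-0.40,0.94]]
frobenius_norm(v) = 2.58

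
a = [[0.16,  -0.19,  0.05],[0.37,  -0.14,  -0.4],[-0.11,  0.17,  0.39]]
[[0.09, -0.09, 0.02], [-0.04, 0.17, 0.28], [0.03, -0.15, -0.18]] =a@[[0.03, 0.04, 0.36], [-0.38, 0.36, 0.07], [0.26, -0.52, -0.4]]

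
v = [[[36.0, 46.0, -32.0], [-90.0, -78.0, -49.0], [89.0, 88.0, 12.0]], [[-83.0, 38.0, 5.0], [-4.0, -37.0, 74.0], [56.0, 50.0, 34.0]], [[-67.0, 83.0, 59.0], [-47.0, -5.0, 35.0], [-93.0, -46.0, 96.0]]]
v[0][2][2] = 12.0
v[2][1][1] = -5.0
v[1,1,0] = -4.0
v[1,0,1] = 38.0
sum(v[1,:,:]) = 133.0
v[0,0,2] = -32.0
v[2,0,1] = 83.0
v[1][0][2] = 5.0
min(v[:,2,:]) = -93.0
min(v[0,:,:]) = -90.0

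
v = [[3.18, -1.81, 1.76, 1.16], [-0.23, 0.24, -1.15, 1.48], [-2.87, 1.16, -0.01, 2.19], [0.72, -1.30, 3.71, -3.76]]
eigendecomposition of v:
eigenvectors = [[-0.12+0.00j, (-0.69+0j), -0.69-0.00j, (0.37+0j)], [-0.33+0.00j, -0.02+0.08j, -0.02-0.08j, (0.9+0j)], [-0.37+0.00j, 0.30-0.55j, (0.3+0.55j), 0.23+0.00j], [(0.86+0j), -0.02-0.34j, -0.02+0.34j, -0.01+0.00j]]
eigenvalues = [(-4.95+0j), (2.39+2.18j), (2.39-2.18j), (-0.17+0j)]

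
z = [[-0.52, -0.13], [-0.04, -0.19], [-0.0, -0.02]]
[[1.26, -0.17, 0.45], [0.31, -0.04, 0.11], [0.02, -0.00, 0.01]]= z @ [[-2.12, 0.29, -0.76], [-1.18, 0.16, -0.42]]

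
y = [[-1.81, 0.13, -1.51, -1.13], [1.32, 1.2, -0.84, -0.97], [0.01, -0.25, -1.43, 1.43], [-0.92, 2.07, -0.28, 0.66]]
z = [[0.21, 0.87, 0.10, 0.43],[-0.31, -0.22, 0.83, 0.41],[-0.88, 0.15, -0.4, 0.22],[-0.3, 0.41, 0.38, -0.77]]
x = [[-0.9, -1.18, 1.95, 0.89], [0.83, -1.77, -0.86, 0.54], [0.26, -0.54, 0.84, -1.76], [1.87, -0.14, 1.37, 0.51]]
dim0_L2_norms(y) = [2.42, 2.41, 2.26, 2.17]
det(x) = 25.83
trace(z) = -1.18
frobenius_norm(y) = 4.63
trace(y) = -1.38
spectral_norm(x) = 2.86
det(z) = 1.00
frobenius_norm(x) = 4.63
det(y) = 25.86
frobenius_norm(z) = 2.00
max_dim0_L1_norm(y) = 4.19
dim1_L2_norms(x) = [2.61, 2.2, 2.04, 2.38]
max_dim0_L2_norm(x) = 2.67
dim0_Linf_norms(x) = [1.87, 1.77, 1.95, 1.76]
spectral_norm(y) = 2.87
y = x @ z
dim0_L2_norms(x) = [2.25, 2.2, 2.67, 2.11]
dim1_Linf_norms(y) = [1.81, 1.32, 1.43, 2.07]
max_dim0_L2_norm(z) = 1.0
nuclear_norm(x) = 9.14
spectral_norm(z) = 1.00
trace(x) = -1.32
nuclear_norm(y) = 9.14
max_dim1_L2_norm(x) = 2.61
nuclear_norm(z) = 4.00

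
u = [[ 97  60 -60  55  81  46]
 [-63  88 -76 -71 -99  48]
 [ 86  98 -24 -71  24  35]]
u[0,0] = 97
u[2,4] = 24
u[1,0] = -63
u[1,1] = 88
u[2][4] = 24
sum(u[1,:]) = -173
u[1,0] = -63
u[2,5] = 35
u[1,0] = -63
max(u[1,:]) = 88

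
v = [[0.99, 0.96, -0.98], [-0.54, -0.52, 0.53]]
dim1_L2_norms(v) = [1.69, 0.92]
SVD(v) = [[-0.88, 0.48], [0.48, 0.88]] @ diag([1.9248352822190202, 0.003022635410344592]) @ [[-0.59, -0.57, 0.58],[-0.80, 0.28, -0.53]]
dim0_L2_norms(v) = [1.13, 1.09, 1.11]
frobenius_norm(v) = 1.92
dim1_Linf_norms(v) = [0.99, 0.54]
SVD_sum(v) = [[0.99, 0.96, -0.98], [-0.54, -0.52, 0.53]] + [[-0.00,0.0,-0.00], [-0.00,0.00,-0.00]]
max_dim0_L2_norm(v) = 1.13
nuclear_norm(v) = 1.93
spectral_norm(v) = 1.92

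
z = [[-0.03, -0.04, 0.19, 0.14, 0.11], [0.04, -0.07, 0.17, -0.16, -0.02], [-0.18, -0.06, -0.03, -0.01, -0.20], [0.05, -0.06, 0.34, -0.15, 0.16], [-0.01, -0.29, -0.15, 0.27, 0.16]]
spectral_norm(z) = 0.53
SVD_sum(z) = [[0.01,0.01,0.05,-0.04,0.0],[0.03,0.04,0.16,-0.12,0.02],[-0.01,-0.01,-0.05,0.04,-0.01],[0.05,0.07,0.28,-0.21,0.03],[-0.05,-0.07,-0.25,0.19,-0.03]] + [[0.03, -0.11, 0.07, 0.09, 0.14], [0.0, -0.01, 0.01, 0.01, 0.02], [-0.02, 0.07, -0.05, -0.06, -0.09], [0.03, -0.10, 0.07, 0.08, 0.13], [0.04, -0.16, 0.11, 0.13, 0.2]] + [[-0.03, -0.02, 0.01, -0.0, -0.02],[-0.05, -0.05, 0.02, -0.0, -0.04],[-0.14, -0.13, 0.07, -0.01, -0.11],[-0.02, -0.02, 0.01, -0.00, -0.02],[-0.03, -0.03, 0.01, -0.00, -0.02]] + [[-0.05,0.08,0.05,0.09,-0.01], [0.03,-0.05,-0.03,-0.05,0.00], [-0.01,0.01,0.01,0.01,-0.00], [0.01,-0.01,-0.01,-0.01,0.0], [0.02,-0.04,-0.02,-0.04,0.00]] + [[0.01, -0.0, 0.00, 0.01, -0.01], [0.02, -0.00, 0.01, 0.01, -0.02], [-0.01, 0.00, -0.0, -0.00, 0.01], [-0.02, 0.00, -0.01, -0.01, 0.01], [-0.00, 0.00, -0.00, -0.00, 0.00]]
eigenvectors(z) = [[(0.33+0.08j), (0.33-0.08j), (0.65+0j), (0.65-0j), (0.04+0j)], [-0.69+0.00j, (-0.69-0j), 0.06+0.16j, 0.06-0.16j, (-0.24+0j)], [(-0.01-0.05j), -0.01+0.05j, 0.03+0.45j, 0.03-0.45j, -0.47+0.00j], [-0.60+0.15j, -0.60-0.15j, (0.36+0.35j), 0.36-0.35j, (-0.01+0j)], [(-0.08-0.13j), -0.08+0.13j, -0.26-0.17j, -0.26+0.17j, 0.85+0.00j]]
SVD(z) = [[0.12, 0.47, 0.17, 0.77, 0.37], [0.40, 0.05, 0.32, -0.49, 0.70], [-0.13, -0.31, 0.91, 0.12, -0.22], [0.67, 0.45, 0.13, -0.13, -0.56], [-0.6, 0.69, 0.19, -0.35, -0.04]] @ diag([0.5334061684216246, 0.44840601822370824, 0.25177233549040645, 0.1812096973113473, 0.04340091004295905]) @ [[0.14, 0.21, 0.77, -0.58, 0.08], [0.13, -0.52, 0.35, 0.4, 0.66], [-0.60, -0.57, 0.3, -0.02, -0.47], [-0.37, 0.59, 0.37, 0.61, -0.04], [0.68, -0.13, 0.24, 0.36, -0.58]]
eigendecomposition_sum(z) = [[(0.01-0.12j), 0.07-0.19j, -0.01-0.12j, (-0.01+0.18j), (0.01-0.11j)], [(0.05+0.24j), -0.04+0.42j, (0.08+0.23j), -0.07-0.37j, 0.03+0.23j], [-0.02+0.01j, (-0.03+0.01j), (-0.02+0.01j), 0.03-0.01j, (-0.02+0.01j)], [(0.09+0.2j), (0.06+0.37j), 0.12+0.18j, -0.14-0.30j, 0.07+0.19j], [(-0.04+0.04j), -0.09+0.04j, (-0.04+0.04j), 0.06-0.06j, -0.04+0.03j]] + [[0.01+0.12j,(0.07+0.19j),-0.01+0.12j,-0.01-0.18j,(0.01+0.11j)], [0.05-0.24j,-0.04-0.42j,(0.08-0.23j),-0.07+0.37j,(0.03-0.23j)], [-0.02-0.01j,(-0.03-0.01j),(-0.02-0.01j),0.03+0.01j,-0.02-0.01j], [0.09-0.20j,0.06-0.37j,0.12-0.18j,(-0.14+0.3j),(0.07-0.19j)], [(-0.04-0.04j),-0.09-0.04j,-0.04-0.04j,(0.06+0.06j),(-0.04-0.03j)]] + [[(-0.02+0.1j), (-0.09+0.08j), (0.1+0j), 0.08-0.04j, 0.03+0.02j], [-0.03+0.00j, (-0.03-0.01j), (0.01+0.03j), 0.02+0.02j, -0.00+0.01j], [(-0.07-0.01j), (-0.06-0.05j), 0.07j, (0.03+0.05j), (-0.01+0.02j)], [(-0.07+0.05j), (-0.09-0j), (0.05+0.06j), (0.06+0.02j), 0.01+0.03j], [(0.04-0.04j), 0.05-0.01j, -0.04-0.03j, -0.04-0.01j, (-0.01-0.02j)]] + [[(-0.02-0.1j), -0.09-0.08j, (0.1-0j), 0.08+0.04j, (0.03-0.02j)], [-0.03-0.00j, (-0.03+0.01j), (0.01-0.03j), (0.02-0.02j), -0.00-0.01j], [(-0.07+0.01j), -0.06+0.05j, -0.07j, (0.03-0.05j), (-0.01-0.02j)], [-0.07-0.05j, (-0.09+0j), (0.05-0.06j), 0.06-0.02j, 0.01-0.03j], [0.04+0.04j, 0.05+0.01j, (-0.04+0.03j), (-0.04+0.01j), -0.01+0.02j]] + [[-0.00-0.00j, -0.01-0.00j, (-0-0j), 0.01+0.00j, 0.01-0.00j], [0j, 0.06+0.00j, 0.00+0.00j, (-0.06-0j), -0.07+0.00j], [0.00+0.00j, 0.12+0.00j, 0j, -0.12-0.00j, -0.14+0.00j], [0j, 0j, 0.00+0.00j, -0.00-0.00j, (-0+0j)], [(-0-0j), (-0.23-0j), (-0-0j), (0.23+0j), 0.26-0.00j]]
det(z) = 0.00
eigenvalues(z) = [(-0.23+0.04j), (-0.23-0.04j), (0.01+0.17j), (0.01-0.17j), (0.32+0j)]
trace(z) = -0.12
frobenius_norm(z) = 0.76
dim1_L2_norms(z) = [0.27, 0.25, 0.28, 0.41, 0.45]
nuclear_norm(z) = 1.46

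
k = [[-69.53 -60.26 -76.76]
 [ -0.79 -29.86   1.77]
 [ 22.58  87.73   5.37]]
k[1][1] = -29.86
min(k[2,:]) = 5.37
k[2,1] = 87.73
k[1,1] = -29.86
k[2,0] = 22.58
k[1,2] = 1.77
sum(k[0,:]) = -206.55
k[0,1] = -60.26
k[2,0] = 22.58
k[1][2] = 1.77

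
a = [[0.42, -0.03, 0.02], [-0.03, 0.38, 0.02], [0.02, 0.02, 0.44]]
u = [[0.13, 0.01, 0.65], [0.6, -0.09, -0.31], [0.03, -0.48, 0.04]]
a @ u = [[0.04, -0.0, 0.28],[0.22, -0.04, -0.14],[0.03, -0.21, 0.02]]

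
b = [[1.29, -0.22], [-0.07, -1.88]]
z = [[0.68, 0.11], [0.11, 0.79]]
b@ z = [[0.85, -0.03], [-0.25, -1.49]]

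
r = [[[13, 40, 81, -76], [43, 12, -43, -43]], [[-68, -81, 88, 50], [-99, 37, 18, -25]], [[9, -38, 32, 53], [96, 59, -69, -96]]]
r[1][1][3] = -25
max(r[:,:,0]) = 96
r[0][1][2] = -43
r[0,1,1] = 12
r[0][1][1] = 12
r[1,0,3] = 50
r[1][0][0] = -68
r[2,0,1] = -38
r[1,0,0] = -68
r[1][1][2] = 18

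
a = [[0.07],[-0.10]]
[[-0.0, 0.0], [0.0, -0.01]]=a @ [[-0.02, 0.05]]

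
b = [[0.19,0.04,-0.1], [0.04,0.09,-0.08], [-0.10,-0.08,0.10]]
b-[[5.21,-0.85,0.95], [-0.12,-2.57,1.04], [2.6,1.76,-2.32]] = [[-5.02, 0.89, -1.05],[0.16, 2.66, -1.12],[-2.7, -1.84, 2.42]]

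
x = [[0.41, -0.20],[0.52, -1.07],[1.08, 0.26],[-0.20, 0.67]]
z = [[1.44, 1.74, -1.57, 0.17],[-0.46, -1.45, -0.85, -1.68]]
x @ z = [[0.68, 1.0, -0.47, 0.41], [1.24, 2.46, 0.09, 1.89], [1.44, 1.50, -1.92, -0.25], [-0.60, -1.32, -0.26, -1.16]]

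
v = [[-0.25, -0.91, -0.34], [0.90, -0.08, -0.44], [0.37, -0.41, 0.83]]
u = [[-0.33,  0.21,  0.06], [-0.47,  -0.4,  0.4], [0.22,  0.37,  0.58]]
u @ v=[[0.29, 0.26, 0.07],[-0.09, 0.30, 0.67],[0.49, -0.47, 0.24]]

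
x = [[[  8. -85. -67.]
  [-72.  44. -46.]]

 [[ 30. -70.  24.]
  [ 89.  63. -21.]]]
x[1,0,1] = -70.0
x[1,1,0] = 89.0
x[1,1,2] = -21.0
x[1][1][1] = 63.0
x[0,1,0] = -72.0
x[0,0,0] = 8.0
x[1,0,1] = -70.0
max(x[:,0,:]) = 30.0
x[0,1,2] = -46.0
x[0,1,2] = -46.0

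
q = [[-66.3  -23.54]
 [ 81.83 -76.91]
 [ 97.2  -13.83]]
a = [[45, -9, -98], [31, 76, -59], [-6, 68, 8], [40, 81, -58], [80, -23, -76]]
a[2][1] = 68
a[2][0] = -6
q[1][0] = 81.83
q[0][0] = -66.3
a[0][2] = -98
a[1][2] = -59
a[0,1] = -9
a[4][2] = -76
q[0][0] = -66.3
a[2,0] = -6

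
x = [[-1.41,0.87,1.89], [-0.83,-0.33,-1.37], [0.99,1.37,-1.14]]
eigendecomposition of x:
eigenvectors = [[-0.84+0.00j, (-0.17-0.51j), (-0.17+0.51j)], [(0.02+0j), (0.69+0j), 0.69-0.00j], [(0.54+0j), -0.00-0.49j, -0.00+0.49j]]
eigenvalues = [(-2.64+0j), (-0.12+1.59j), (-0.12-1.59j)]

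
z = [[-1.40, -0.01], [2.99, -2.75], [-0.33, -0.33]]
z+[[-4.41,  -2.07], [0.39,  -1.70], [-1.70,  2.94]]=[[-5.81, -2.08], [3.38, -4.45], [-2.03, 2.61]]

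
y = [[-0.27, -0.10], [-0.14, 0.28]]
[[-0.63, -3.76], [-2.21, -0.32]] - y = [[-0.36,  -3.66],[-2.07,  -0.60]]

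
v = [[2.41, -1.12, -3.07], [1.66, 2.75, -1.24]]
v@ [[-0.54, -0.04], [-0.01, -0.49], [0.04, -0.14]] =[[-1.41, 0.88],[-0.97, -1.24]]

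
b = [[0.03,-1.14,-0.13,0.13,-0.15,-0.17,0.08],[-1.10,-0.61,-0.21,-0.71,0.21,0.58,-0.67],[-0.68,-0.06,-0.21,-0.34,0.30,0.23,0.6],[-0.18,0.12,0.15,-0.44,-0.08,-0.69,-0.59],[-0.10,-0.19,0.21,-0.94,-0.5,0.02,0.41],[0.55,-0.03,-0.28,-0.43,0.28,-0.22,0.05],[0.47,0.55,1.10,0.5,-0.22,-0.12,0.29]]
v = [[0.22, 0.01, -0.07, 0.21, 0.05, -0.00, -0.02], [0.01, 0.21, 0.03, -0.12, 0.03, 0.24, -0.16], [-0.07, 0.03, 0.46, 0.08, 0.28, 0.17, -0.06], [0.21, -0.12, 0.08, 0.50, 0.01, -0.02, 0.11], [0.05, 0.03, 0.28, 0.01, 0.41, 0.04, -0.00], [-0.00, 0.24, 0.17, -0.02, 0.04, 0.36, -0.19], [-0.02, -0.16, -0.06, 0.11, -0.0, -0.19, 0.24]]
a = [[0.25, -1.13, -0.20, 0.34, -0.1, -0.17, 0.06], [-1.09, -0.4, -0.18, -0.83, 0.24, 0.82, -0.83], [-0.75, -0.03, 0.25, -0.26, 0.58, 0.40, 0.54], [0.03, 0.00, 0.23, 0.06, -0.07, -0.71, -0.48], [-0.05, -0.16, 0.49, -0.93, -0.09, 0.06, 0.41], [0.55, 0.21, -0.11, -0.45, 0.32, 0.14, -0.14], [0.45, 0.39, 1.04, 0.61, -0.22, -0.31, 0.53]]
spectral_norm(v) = 0.86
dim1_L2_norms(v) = [0.32, 0.38, 0.58, 0.57, 0.5, 0.5, 0.37]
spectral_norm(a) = 2.33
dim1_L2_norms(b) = [1.18, 1.72, 1.06, 1.05, 1.18, 0.83, 1.46]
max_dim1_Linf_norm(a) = 1.13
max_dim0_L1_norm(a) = 3.48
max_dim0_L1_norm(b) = 3.49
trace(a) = 0.74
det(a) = 0.98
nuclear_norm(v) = 2.40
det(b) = 0.89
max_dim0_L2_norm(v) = 0.58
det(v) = -0.00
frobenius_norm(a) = 3.40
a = b + v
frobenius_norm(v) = 1.24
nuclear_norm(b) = 7.81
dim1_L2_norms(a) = [1.24, 1.87, 1.22, 0.89, 1.15, 0.84, 1.49]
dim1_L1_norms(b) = [1.83, 4.09, 2.42, 2.25, 2.37, 1.84, 3.25]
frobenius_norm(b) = 3.29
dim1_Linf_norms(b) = [1.14, 1.1, 0.68, 0.69, 0.94, 0.55, 1.1]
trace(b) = -1.66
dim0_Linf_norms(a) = [1.09, 1.13, 1.04, 0.93, 0.58, 0.82, 0.83]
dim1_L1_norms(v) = [0.58, 0.8, 1.15, 1.05, 0.82, 1.02, 0.78]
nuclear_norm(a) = 7.98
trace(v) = 2.40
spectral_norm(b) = 2.22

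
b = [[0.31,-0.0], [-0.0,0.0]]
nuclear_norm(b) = 0.31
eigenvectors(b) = [[1.00,0.00], [0.00,1.00]]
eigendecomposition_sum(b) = [[0.31, 0.00],  [0.0, 0.0]] + [[0.00, 0.0], [0.00, 0.0]]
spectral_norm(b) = 0.31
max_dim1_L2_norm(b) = 0.31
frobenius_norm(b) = 0.31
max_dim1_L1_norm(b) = 0.31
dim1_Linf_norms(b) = [0.31, 0.0]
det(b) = 0.00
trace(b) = 0.31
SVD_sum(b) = [[0.31, 0.0], [0.00, 0.0]] + [[0.0,0.00],[0.00,0.0]]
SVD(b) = [[1.00, 0.00],  [0.00, 1.00]] @ diag([0.31, 0.0]) @ [[1.0, 0.00], [0.0, 1.00]]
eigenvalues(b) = [0.31, 0.0]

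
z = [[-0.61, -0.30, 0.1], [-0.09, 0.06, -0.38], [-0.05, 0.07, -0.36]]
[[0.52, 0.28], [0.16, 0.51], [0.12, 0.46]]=z@[[-0.96, -0.67], [0.18, 0.04], [-0.16, -1.18]]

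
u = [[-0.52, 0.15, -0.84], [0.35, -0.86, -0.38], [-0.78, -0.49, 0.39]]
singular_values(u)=[1.01, 1.0, 1.0]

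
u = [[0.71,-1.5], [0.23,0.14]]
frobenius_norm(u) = 1.68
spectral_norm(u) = 1.66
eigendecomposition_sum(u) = [[(0.36+0.14j), (-0.75+0.62j)], [(0.12-0.1j), (0.07+0.37j)]] + [[0.36-0.14j, -0.75-0.62j], [(0.11+0.1j), (0.07-0.37j)]]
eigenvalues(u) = [(0.42+0.51j), (0.42-0.51j)]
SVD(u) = [[-1.0, 0.02], [0.02, 1.0]] @ diag([1.659793069295818, 0.2677442195782518]) @ [[-0.43, 0.91],[0.91, 0.43]]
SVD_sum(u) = [[0.71, -1.5],[-0.01, 0.03]] + [[0.00, 0.0],[0.24, 0.11]]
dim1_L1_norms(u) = [2.21, 0.37]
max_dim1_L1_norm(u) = 2.21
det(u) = 0.44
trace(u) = 0.85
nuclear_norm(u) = 1.93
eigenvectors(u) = [[0.93+0.00j,0.93-0.00j],[0.18-0.32j,0.18+0.32j]]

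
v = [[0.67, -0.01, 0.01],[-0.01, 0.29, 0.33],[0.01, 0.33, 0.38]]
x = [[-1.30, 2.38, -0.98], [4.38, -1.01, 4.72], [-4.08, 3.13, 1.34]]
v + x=[[-0.63, 2.37, -0.97],  [4.37, -0.72, 5.05],  [-4.07, 3.46, 1.72]]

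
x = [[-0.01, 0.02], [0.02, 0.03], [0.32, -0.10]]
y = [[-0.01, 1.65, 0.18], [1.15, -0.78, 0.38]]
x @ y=[[0.02,-0.03,0.01], [0.03,0.01,0.02], [-0.12,0.61,0.02]]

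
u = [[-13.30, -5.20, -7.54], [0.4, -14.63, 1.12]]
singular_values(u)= [17.45, 13.11]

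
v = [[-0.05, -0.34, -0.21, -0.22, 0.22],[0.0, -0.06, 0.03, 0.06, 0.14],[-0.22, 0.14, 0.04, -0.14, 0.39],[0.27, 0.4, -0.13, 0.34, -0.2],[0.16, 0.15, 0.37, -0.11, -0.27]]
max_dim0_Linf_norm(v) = 0.4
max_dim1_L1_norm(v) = 1.34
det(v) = 0.00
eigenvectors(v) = [[0.41+0.00j, 0.20+0.00j, (-0.73+0j), (-0.73-0j), -0.01+0.00j], [(0.17+0j), 0.08+0.00j, (0.04+0.14j), 0.04-0.14j, -0.59+0.00j], [0.44+0.00j, (0.56+0j), 0.02+0.08j, 0.02-0.08j, (0.47+0j)], [(-0.27+0j), (-0.67+0j), (0.45+0.37j), 0.45-0.37j, (0.63+0j)], [(-0.73+0j), (0.45+0j), (-0.29+0.12j), -0.29-0.12j, (0.17+0j)]]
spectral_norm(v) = 0.85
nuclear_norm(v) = 2.07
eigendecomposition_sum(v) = [[(-0.1+0j), (-0.07+0j), -0.15-0.00j, -0.01+0.00j, (0.22-0j)], [-0.04+0.00j, -0.03+0.00j, (-0.06-0j), (-0.01+0j), (0.09-0j)], [(-0.11+0j), (-0.07+0j), (-0.16-0j), -0.02+0.00j, (0.24-0j)], [0.07-0.00j, (0.04-0j), 0.09+0.00j, (0.01-0j), (-0.14+0j)], [(0.18-0j), (0.12-0j), (0.26+0j), (0.03-0j), -0.38+0.00j]] + [[-0.04+0.00j, (0.03-0j), 0.08-0.00j, -0.05+0.00j, 0.05+0.00j], [(-0.02+0j), (0.01-0j), (0.03-0j), (-0.02+0j), 0.02+0.00j], [(-0.12+0j), 0.09-0.00j, (0.23-0j), -0.13+0.00j, 0.14+0.00j], [0.15-0.00j, (-0.1+0j), (-0.27+0j), (0.15+0j), -0.16+0.00j], [-0.10+0.00j, 0.07-0.00j, 0.18-0.00j, (-0.1+0j), (0.11+0j)]] + [[0.05+0.13j, -0.15+0.15j, -0.07+0.01j, (-0.08+0.11j), (-0.02+0.07j)], [(0.02-0.02j), (0.04+0.02j), 0.01+0.01j, 0.03+0.01j, 0.02+0.00j], [0.01-0.01j, 0.02+0.01j, 0.01j, (0.01+0.01j), 0.01+0.00j], [(0.04-0.11j), 0.17-0.01j, 0.05+0.03j, 0.11-0.03j, (0.05-0.03j)], [(0.04+0.04j), (-0.04+0.08j), (-0.03+0.02j), -0.01+0.06j, 0.03j]] + [[0.05-0.13j, (-0.15-0.15j), (-0.07-0.01j), -0.08-0.11j, (-0.02-0.07j)], [(0.02+0.02j), (0.04-0.02j), 0.01-0.01j, (0.03-0.01j), 0.02-0.00j], [(0.01+0.01j), (0.02-0.01j), 0.00-0.01j, (0.01-0.01j), 0.01-0.00j], [0.04+0.11j, (0.17+0.01j), 0.05-0.03j, 0.11+0.03j, (0.05+0.03j)], [0.04-0.04j, -0.04-0.08j, (-0.03-0.02j), -0.01-0.06j, -0.03j]] + [[0.00-0.00j, (-0+0j), 0.00+0.00j, 0.00+0.00j, (-0+0j)], [0.02-0.00j, -0.11+0.00j, (0.05+0j), 0.03+0.00j, (-0+0j)], [(-0.01+0j), (0.09-0j), -0.04-0.00j, (-0.03-0j), 0.00-0.00j], [(-0.02+0j), (0.12-0j), -0.05-0.00j, (-0.03-0j), -0j], [-0.00+0.00j, (0.03-0j), -0.01-0.00j, -0.01-0.00j, 0.00-0.00j]]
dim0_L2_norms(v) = [0.39, 0.57, 0.45, 0.45, 0.58]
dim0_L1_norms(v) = [0.7, 1.09, 0.78, 0.87, 1.22]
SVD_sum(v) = [[-0.19, -0.25, -0.08, -0.19, 0.27], [-0.03, -0.05, -0.02, -0.03, 0.05], [-0.12, -0.16, -0.05, -0.12, 0.17], [0.22, 0.3, 0.10, 0.22, -0.33], [0.13, 0.18, 0.06, 0.13, -0.19]] + [[0.00, 0.01, -0.04, 0.03, 0.02], [0.0, 0.01, -0.03, 0.02, 0.01], [0.0, 0.01, -0.03, 0.02, 0.01], [0.01, 0.05, -0.23, 0.16, 0.09], [-0.01, -0.07, 0.3, -0.21, -0.12]] + [[0.06, -0.12, -0.06, 0.01, -0.09], [-0.01, 0.03, 0.01, -0.00, 0.02], [-0.12, 0.28, 0.14, -0.01, 0.21], [-0.01, 0.03, 0.01, -0.0, 0.02], [-0.01, 0.03, 0.02, -0.0, 0.02]] + [[0.05, 0.04, -0.04, -0.08, 0.01], [-0.03, -0.02, 0.02, 0.05, -0.00], [0.02, 0.01, -0.02, -0.03, 0.0], [0.03, 0.02, -0.02, -0.05, 0.00], [0.03, 0.02, -0.02, -0.04, 0.0]] + [[0.03, -0.01, 0.01, 0.01, 0.02], [0.08, -0.03, 0.04, 0.03, 0.06], [-0.0, 0.0, -0.0, -0.0, -0.0], [0.02, -0.01, 0.01, 0.01, 0.01], [0.02, -0.01, 0.01, 0.01, 0.02]]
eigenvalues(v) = [(-0.66+0j), (0.46+0j), (0.2+0.16j), (0.2-0.16j), (-0.19+0j)]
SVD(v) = [[-0.54,-0.10,0.4,0.67,-0.29],  [-0.10,-0.08,-0.09,-0.42,-0.89],  [-0.34,-0.07,-0.90,0.26,0.01],  [0.65,-0.6,-0.09,0.41,-0.20],  [0.39,0.79,-0.1,0.37,-0.28]] @ diag([0.8504175839439382, 0.4998088634013646, 0.4353665512412389, 0.15782446867471905, 0.12620790835856247]) @ [[0.40,  0.54,  0.18,  0.40,  -0.59], [-0.03,  -0.18,  0.77,  -0.53,  -0.31], [0.32,  -0.71,  -0.35,  0.03,  -0.53], [0.50,  0.33,  -0.37,  -0.71,  0.05], [-0.70,  0.24,  -0.34,  -0.24,  -0.53]]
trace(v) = 0.00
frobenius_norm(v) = 1.10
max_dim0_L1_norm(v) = 1.22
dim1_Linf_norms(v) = [0.34, 0.14, 0.39, 0.4, 0.37]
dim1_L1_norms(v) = [1.04, 0.29, 0.93, 1.34, 1.06]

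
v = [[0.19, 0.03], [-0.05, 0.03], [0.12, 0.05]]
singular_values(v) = [0.23, 0.05]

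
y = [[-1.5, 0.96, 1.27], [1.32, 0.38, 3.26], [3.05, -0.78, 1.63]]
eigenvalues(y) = [-2.0, 2.5, 0.01]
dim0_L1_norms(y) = [5.87, 2.12, 6.16]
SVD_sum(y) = [[-0.10, 0.01, -0.11], [2.21, -0.23, 2.38], [2.24, -0.23, 2.43]] + [[-1.4, 0.95, 1.38], [-0.89, 0.60, 0.88], [0.81, -0.55, -0.80]] + [[-0.00, -0.00, 0.00],[0.00, 0.00, -0.00],[-0.00, -0.0, 0.0]]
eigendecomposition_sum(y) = [[-2.47,0.99,-0.02],[-1.14,0.46,-0.01],[1.83,-0.73,0.02]] + [[0.98, -0.03, 1.30], [2.47, -0.09, 3.28], [1.21, -0.04, 1.61]] + [[-0.01, 0.00, -0.00], [-0.01, 0.01, -0.01], [0.0, -0.0, 0.0]]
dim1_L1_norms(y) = [3.73, 4.96, 5.46]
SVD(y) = [[-0.03, -0.76, 0.65], [0.70, -0.48, -0.53], [0.71, 0.44, 0.55]] @ diag([4.6477560175386605, 2.8749006256787575, 0.003223957979921734]) @ [[0.68, -0.07, 0.73], [0.64, -0.44, -0.63], [-0.36, -0.90, 0.25]]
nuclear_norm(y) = 7.53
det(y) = -0.04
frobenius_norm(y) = 5.47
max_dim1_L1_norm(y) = 5.46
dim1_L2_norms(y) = [2.19, 3.54, 3.55]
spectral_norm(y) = 4.65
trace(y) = 0.51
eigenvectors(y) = [[-0.75, 0.33, -0.36], [-0.35, 0.85, -0.90], [0.56, 0.41, 0.25]]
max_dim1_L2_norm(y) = 3.55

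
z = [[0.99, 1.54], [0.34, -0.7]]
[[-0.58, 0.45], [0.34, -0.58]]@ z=[[-0.42, -1.21], [0.14, 0.93]]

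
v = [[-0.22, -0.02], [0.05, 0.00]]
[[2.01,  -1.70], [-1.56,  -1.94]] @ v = [[-0.53, -0.04],[0.25, 0.03]]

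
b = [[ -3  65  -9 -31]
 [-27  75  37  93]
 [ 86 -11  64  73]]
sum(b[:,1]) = 129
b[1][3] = 93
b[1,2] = 37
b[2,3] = 73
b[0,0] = -3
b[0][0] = -3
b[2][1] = -11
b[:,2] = [-9, 37, 64]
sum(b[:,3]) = 135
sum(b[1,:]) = 178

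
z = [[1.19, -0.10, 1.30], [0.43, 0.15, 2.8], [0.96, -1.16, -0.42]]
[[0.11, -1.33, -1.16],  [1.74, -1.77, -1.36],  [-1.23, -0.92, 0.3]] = z@[[-0.66, -0.39, -0.65],[0.26, 0.69, -0.67],[0.71, -0.61, -0.35]]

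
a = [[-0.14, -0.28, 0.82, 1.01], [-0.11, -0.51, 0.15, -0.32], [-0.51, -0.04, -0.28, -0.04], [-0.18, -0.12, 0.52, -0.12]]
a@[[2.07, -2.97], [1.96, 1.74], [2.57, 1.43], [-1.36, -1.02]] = [[-0.10, 0.07], [-0.41, -0.02], [-1.8, 1.09], [0.89, 1.19]]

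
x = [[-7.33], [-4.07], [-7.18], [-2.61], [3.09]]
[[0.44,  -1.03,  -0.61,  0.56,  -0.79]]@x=[[1.44]]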